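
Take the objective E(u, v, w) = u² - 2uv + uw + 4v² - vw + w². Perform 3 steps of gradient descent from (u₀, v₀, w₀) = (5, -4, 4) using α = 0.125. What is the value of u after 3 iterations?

∇E = (2u - 2v + w, -2u + 8v - w, u - v + 2w)
Step 1: at (5, -4, 4), ∇E = (22, -46, 17) → (5, -4, 4) − 0.125·(22, -46, 17) = (2.25, 1.75, 1.875)
Step 2: at (2.25, 1.75, 1.875), ∇E = (2.875, 7.625, 4.25) → (2.25, 1.75, 1.875) − 0.125·(2.875, 7.625, 4.25) = (1.890625, 0.796875, 1.34375)
Step 3: at (1.890625, 0.796875, 1.34375), ∇E = (3.53125, 1.25, 3.78125) → (1.890625, 0.796875, 1.34375) − 0.125·(3.53125, 1.25, 3.78125) = (1.44921875, 0.640625, 0.87109375)
u = 1.44921875

1.44921875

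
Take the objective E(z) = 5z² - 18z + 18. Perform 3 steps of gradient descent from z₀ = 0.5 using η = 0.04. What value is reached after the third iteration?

E′(z) = 10z - 18
z₁ = 0.5 − 0.04·(-13) = 1.02
z₂ = 1.02 − 0.04·(-7.8) = 1.332
z₃ = 1.332 − 0.04·(-4.68) = 1.5192

1.5192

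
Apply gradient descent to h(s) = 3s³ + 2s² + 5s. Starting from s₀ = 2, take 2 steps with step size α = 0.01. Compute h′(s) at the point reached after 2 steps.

h′(s) = 9s² + 4s + 5
Step 1: h′(2) = 49; s₁ = 2 − 0.01·49 = 1.51
Step 2: h′(1.51) = 31.5609; s₂ = 1.51 − 0.01·31.5609 = 1.194391
h′(s) at (1.194391) = 22.616692747929

22.616692747929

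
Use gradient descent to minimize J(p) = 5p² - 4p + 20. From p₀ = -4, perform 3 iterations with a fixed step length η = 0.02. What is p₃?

-1.8528

J′(p) = 10p - 4
Step 1: J′(-4) = -44; p₁ = -4 − 0.02·(-44) = -3.12
Step 2: J′(-3.12) = -35.2; p₂ = -3.12 − 0.02·(-35.2) = -2.416
Step 3: J′(-2.416) = -28.16; p₃ = -2.416 − 0.02·(-28.16) = -1.8528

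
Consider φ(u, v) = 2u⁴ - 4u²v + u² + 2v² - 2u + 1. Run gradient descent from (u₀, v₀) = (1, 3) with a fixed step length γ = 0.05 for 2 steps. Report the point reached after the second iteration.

(1.2592, 2.728)

∇φ = (8u³ - 8uv + 2u - 2, -4u² + 4v)
Step 1: at (1, 3), ∇φ = (-16, 8) → (1, 3) − 0.05·(-16, 8) = (1.8, 2.6)
Step 2: at (1.8, 2.6), ∇φ = (10.816, -2.56) → (1.8, 2.6) − 0.05·(10.816, -2.56) = (1.2592, 2.728)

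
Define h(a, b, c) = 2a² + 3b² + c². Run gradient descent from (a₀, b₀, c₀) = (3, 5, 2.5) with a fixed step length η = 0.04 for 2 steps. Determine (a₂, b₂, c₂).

(2.1168, 2.888, 2.116)

∇h = (4a, 6b, 2c)
Step 1: at (3, 5, 2.5), ∇h = (12, 30, 5) → (3, 5, 2.5) − 0.04·(12, 30, 5) = (2.52, 3.8, 2.3)
Step 2: at (2.52, 3.8, 2.3), ∇h = (10.08, 22.8, 4.6) → (2.52, 3.8, 2.3) − 0.04·(10.08, 22.8, 4.6) = (2.1168, 2.888, 2.116)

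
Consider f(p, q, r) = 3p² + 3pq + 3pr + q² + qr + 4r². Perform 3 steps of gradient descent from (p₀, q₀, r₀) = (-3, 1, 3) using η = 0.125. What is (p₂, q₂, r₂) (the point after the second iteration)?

∇f = (6p + 3q + 3r, 3p + 2q + r, 3p + q + 8r)
Step 1: at (-3, 1, 3), ∇f = (-6, -4, 16) → (-3, 1, 3) − 0.125·(-6, -4, 16) = (-2.25, 1.5, 1)
Step 2: at (-2.25, 1.5, 1), ∇f = (-6, -2.75, 2.75) → (-2.25, 1.5, 1) − 0.125·(-6, -2.75, 2.75) = (-1.5, 1.84375, 0.65625)

(-1.5, 1.84375, 0.65625)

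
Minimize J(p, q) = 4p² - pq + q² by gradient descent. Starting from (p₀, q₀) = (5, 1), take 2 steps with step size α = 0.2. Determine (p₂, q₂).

(2, 0.4)

∇J = (8p - q, -p + 2q)
Step 1: at (5, 1), ∇J = (39, -3) → (5, 1) − 0.2·(39, -3) = (-2.8, 1.6)
Step 2: at (-2.8, 1.6), ∇J = (-24, 6) → (-2.8, 1.6) − 0.2·(-24, 6) = (2, 0.4)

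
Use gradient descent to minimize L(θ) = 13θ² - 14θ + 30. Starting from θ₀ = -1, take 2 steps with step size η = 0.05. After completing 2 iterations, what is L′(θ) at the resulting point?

L′(θ) = 26θ - 14
Step 1: L′(-1) = -40; θ₁ = -1 − 0.05·(-40) = 1
Step 2: L′(1) = 12; θ₂ = 1 − 0.05·12 = 0.4
L′(θ) at (0.4) = -3.6

-3.6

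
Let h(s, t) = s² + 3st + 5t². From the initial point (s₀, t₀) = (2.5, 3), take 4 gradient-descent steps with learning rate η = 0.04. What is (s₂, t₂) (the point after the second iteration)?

(1.6048, 0.6672)

∇h = (2s + 3t, 3s + 10t)
Step 1: at (2.5, 3), ∇h = (14, 37.5) → (2.5, 3) − 0.04·(14, 37.5) = (1.94, 1.5)
Step 2: at (1.94, 1.5), ∇h = (8.38, 20.82) → (1.94, 1.5) − 0.04·(8.38, 20.82) = (1.6048, 0.6672)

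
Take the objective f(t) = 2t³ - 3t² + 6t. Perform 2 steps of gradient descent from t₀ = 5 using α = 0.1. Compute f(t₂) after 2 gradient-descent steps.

-220237.936942592

f′(t) = 6t² - 6t + 6
t₁ = 5 − 0.1·126 = -7.6
t₂ = -7.6 − 0.1·398.16 = -47.416
f(-47.416) = -220237.936942592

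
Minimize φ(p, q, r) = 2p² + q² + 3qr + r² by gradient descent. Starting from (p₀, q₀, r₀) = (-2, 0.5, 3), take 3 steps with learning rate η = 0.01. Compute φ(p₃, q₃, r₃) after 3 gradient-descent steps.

15.85953165744925

∇φ = (4p, 2q + 3r, 3q + 2r)
(p₁, q₁, r₁) = (-2, 0.5, 3) − 0.01·(-8, 10, 7.5) = (-1.92, 0.4, 2.925)
(p₂, q₂, r₂) = (-1.92, 0.4, 2.925) − 0.01·(-7.68, 9.575, 7.05) = (-1.8432, 0.30425, 2.8545)
(p₃, q₃, r₃) = (-1.8432, 0.30425, 2.8545) − 0.01·(-7.3728, 9.172, 6.62175) = (-1.769472, 0.21253, 2.7882825)
φ(-1.769472, 0.21253, 2.7882825) = 15.85953165744925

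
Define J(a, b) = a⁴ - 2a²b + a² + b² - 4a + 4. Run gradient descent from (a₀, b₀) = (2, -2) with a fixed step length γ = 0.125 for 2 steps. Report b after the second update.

3.625

∇J = (4a³ - 4ab + 2a - 4, -2a² + 2b)
Step 1: at (2, -2), ∇J = (48, -12) → (2, -2) − 0.125·(48, -12) = (-4, -0.5)
Step 2: at (-4, -0.5), ∇J = (-276, -33) → (-4, -0.5) − 0.125·(-276, -33) = (30.5, 3.625)
b = 3.625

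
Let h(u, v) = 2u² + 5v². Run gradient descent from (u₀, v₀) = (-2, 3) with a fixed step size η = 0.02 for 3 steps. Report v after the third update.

1.536

∇h = (4u, 10v)
(u₁, v₁) = (-2, 3) − 0.02·(-8, 30) = (-1.84, 2.4)
(u₂, v₂) = (-1.84, 2.4) − 0.02·(-7.36, 24) = (-1.6928, 1.92)
(u₃, v₃) = (-1.6928, 1.92) − 0.02·(-6.7712, 19.2) = (-1.557376, 1.536)
v = 1.536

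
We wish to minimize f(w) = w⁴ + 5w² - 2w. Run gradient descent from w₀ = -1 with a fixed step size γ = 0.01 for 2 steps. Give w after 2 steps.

f′(w) = 4w³ + 10w - 2
w₁ = -1 − 0.01·(-16) = -0.84
w₂ = -0.84 − 0.01·(-12.770816) = -0.71229184

-0.71229184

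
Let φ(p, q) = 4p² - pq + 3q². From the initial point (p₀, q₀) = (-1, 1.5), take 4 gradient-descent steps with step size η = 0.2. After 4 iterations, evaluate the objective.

0.44618752

∇φ = (8p - q, -p + 6q)
(p₁, q₁) = (-1, 1.5) − 0.2·(-9.5, 10) = (0.9, -0.5)
(p₂, q₂) = (0.9, -0.5) − 0.2·(7.7, -3.9) = (-0.64, 0.28)
(p₃, q₃) = (-0.64, 0.28) − 0.2·(-5.4, 2.32) = (0.44, -0.184)
(p₄, q₄) = (0.44, -0.184) − 0.2·(3.704, -1.544) = (-0.3008, 0.1248)
φ(-0.3008, 0.1248) = 0.44618752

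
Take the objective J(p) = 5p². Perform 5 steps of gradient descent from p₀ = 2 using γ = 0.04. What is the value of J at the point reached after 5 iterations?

J′(p) = 10p
Step 1: J′(2) = 20; p₁ = 2 − 0.04·20 = 1.2
Step 2: J′(1.2) = 12; p₂ = 1.2 − 0.04·12 = 0.72
Step 3: J′(0.72) = 7.2; p₃ = 0.72 − 0.04·7.2 = 0.432
Step 4: J′(0.432) = 4.32; p₄ = 0.432 − 0.04·4.32 = 0.2592
Step 5: J′(0.2592) = 2.592; p₅ = 0.2592 − 0.04·2.592 = 0.15552
J(0.15552) = 0.120932352

0.120932352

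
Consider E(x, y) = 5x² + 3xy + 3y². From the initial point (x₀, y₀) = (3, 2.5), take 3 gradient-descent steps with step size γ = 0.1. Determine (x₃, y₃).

(-0.0795, 0.115)

∇E = (10x + 3y, 3x + 6y)
(x₁, y₁) = (3, 2.5) − 0.1·(37.5, 24) = (-0.75, 0.1)
(x₂, y₂) = (-0.75, 0.1) − 0.1·(-7.2, -1.65) = (-0.03, 0.265)
(x₃, y₃) = (-0.03, 0.265) − 0.1·(0.495, 1.5) = (-0.0795, 0.115)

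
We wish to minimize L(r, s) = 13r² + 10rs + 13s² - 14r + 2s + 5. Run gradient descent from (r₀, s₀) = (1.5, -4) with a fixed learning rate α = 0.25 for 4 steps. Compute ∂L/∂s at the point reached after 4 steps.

-211812

∇L = (26r + 10s - 14, 10r + 26s + 2)
Step 1: at (1.5, -4), ∇L = (-15, -87) → (1.5, -4) − 0.25·(-15, -87) = (5.25, 17.75)
Step 2: at (5.25, 17.75), ∇L = (300, 516) → (5.25, 17.75) − 0.25·(300, 516) = (-69.75, -111.25)
Step 3: at (-69.75, -111.25), ∇L = (-2940, -3588) → (-69.75, -111.25) − 0.25·(-2940, -3588) = (665.25, 785.75)
Step 4: at (665.25, 785.75), ∇L = (25140, 27084) → (665.25, 785.75) − 0.25·(25140, 27084) = (-5619.75, -5985.25)
∂L/∂s at (-5619.75, -5985.25) = -211812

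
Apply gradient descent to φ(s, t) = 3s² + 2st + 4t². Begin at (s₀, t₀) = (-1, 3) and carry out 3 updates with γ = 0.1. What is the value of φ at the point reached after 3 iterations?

0.289344

∇φ = (6s + 2t, 2s + 8t)
Step 1: at (-1, 3), ∇φ = (0, 22) → (-1, 3) − 0.1·(0, 22) = (-1, 0.8)
Step 2: at (-1, 0.8), ∇φ = (-4.4, 4.4) → (-1, 0.8) − 0.1·(-4.4, 4.4) = (-0.56, 0.36)
Step 3: at (-0.56, 0.36), ∇φ = (-2.64, 1.76) → (-0.56, 0.36) − 0.1·(-2.64, 1.76) = (-0.296, 0.184)
φ(-0.296, 0.184) = 0.289344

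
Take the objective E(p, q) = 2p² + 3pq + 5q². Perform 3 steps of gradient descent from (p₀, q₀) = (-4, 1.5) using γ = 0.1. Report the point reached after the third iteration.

(-1.4985, 0.621)

∇E = (4p + 3q, 3p + 10q)
(p₁, q₁) = (-4, 1.5) − 0.1·(-11.5, 3) = (-2.85, 1.2)
(p₂, q₂) = (-2.85, 1.2) − 0.1·(-7.8, 3.45) = (-2.07, 0.855)
(p₃, q₃) = (-2.07, 0.855) − 0.1·(-5.715, 2.34) = (-1.4985, 0.621)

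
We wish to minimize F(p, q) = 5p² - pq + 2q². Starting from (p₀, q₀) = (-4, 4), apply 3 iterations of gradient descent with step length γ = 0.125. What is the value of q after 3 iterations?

0.4453125

∇F = (10p - q, -p + 4q)
Step 1: at (-4, 4), ∇F = (-44, 20) → (-4, 4) − 0.125·(-44, 20) = (1.5, 1.5)
Step 2: at (1.5, 1.5), ∇F = (13.5, 4.5) → (1.5, 1.5) − 0.125·(13.5, 4.5) = (-0.1875, 0.9375)
Step 3: at (-0.1875, 0.9375), ∇F = (-2.8125, 3.9375) → (-0.1875, 0.9375) − 0.125·(-2.8125, 3.9375) = (0.1640625, 0.4453125)
q = 0.4453125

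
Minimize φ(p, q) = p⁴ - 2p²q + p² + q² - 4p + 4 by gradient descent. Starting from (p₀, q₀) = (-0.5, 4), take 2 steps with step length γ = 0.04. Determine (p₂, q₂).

∇φ = (4p³ - 4pq + 2p - 4, -2p² + 2q)
(p₁, q₁) = (-0.5, 4) − 0.04·(2.5, 7.5) = (-0.6, 3.7)
(p₂, q₂) = (-0.6, 3.7) − 0.04·(2.816, 6.68) = (-0.71264, 3.4328)

(-0.71264, 3.4328)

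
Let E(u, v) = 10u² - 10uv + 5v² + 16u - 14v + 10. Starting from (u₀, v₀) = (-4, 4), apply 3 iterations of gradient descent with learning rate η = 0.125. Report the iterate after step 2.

(-20.8125, 14.0625)

∇E = (20u - 10v + 16, -10u + 10v - 14)
(u₁, v₁) = (-4, 4) − 0.125·(-104, 66) = (9, -4.25)
(u₂, v₂) = (9, -4.25) − 0.125·(238.5, -146.5) = (-20.8125, 14.0625)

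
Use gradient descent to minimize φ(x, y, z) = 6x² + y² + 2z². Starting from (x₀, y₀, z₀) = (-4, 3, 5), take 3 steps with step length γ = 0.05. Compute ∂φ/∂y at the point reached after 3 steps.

4.374

∇φ = (12x, 2y, 4z)
(x₁, y₁, z₁) = (-4, 3, 5) − 0.05·(-48, 6, 20) = (-1.6, 2.7, 4)
(x₂, y₂, z₂) = (-1.6, 2.7, 4) − 0.05·(-19.2, 5.4, 16) = (-0.64, 2.43, 3.2)
(x₃, y₃, z₃) = (-0.64, 2.43, 3.2) − 0.05·(-7.68, 4.86, 12.8) = (-0.256, 2.187, 2.56)
∂φ/∂y at (-0.256, 2.187, 2.56) = 4.374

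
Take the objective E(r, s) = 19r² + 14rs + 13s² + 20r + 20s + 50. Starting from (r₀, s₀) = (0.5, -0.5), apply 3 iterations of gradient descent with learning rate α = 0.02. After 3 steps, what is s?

-0.69264

∇E = (38r + 14s + 20, 14r + 26s + 20)
(r₁, s₁) = (0.5, -0.5) − 0.02·(32, 14) = (-0.14, -0.78)
(r₂, s₂) = (-0.14, -0.78) − 0.02·(3.76, -2.24) = (-0.2152, -0.7352)
(r₃, s₃) = (-0.2152, -0.7352) − 0.02·(1.5296, -2.128) = (-0.245792, -0.69264)
s = -0.69264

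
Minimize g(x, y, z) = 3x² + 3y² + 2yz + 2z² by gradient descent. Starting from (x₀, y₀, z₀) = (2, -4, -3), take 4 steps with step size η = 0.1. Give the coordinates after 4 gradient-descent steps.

(0.0512, 0.04, -0.12)

∇g = (6x, 6y + 2z, 2y + 4z)
(x₁, y₁, z₁) = (2, -4, -3) − 0.1·(12, -30, -20) = (0.8, -1, -1)
(x₂, y₂, z₂) = (0.8, -1, -1) − 0.1·(4.8, -8, -6) = (0.32, -0.2, -0.4)
(x₃, y₃, z₃) = (0.32, -0.2, -0.4) − 0.1·(1.92, -2, -2) = (0.128, 0, -0.2)
(x₄, y₄, z₄) = (0.128, 0, -0.2) − 0.1·(0.768, -0.4, -0.8) = (0.0512, 0.04, -0.12)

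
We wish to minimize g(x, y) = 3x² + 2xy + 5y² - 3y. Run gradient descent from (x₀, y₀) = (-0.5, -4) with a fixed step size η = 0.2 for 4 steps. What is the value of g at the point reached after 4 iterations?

316.31284416

∇g = (6x + 2y, 2x + 10y - 3)
Step 1: at (-0.5, -4), ∇g = (-11, -44) → (-0.5, -4) − 0.2·(-11, -44) = (1.7, 4.8)
Step 2: at (1.7, 4.8), ∇g = (19.8, 48.4) → (1.7, 4.8) − 0.2·(19.8, 48.4) = (-2.26, -4.88)
Step 3: at (-2.26, -4.88), ∇g = (-23.32, -56.32) → (-2.26, -4.88) − 0.2·(-23.32, -56.32) = (2.404, 6.384)
Step 4: at (2.404, 6.384), ∇g = (27.192, 65.648) → (2.404, 6.384) − 0.2·(27.192, 65.648) = (-3.0344, -6.7456)
g(-3.0344, -6.7456) = 316.31284416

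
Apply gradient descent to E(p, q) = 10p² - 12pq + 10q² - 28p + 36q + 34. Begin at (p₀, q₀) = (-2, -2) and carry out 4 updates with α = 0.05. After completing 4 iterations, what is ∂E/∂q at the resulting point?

∇E = (20p - 12q - 28, -12p + 20q + 36)
Step 1: at (-2, -2), ∇E = (-44, 20) → (-2, -2) − 0.05·(-44, 20) = (0.2, -3)
Step 2: at (0.2, -3), ∇E = (12, -26.4) → (0.2, -3) − 0.05·(12, -26.4) = (-0.4, -1.68)
Step 3: at (-0.4, -1.68), ∇E = (-15.84, 7.2) → (-0.4, -1.68) − 0.05·(-15.84, 7.2) = (0.392, -2.04)
Step 4: at (0.392, -2.04), ∇E = (4.32, -9.504) → (0.392, -2.04) − 0.05·(4.32, -9.504) = (0.176, -1.5648)
∂E/∂q at (0.176, -1.5648) = 2.592

2.592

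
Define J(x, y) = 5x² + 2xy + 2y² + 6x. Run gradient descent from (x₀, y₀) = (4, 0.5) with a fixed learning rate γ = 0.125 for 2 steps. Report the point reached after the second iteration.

(-0.09375, 0.09375)

∇J = (10x + 2y + 6, 2x + 4y)
(x₁, y₁) = (4, 0.5) − 0.125·(47, 10) = (-1.875, -0.75)
(x₂, y₂) = (-1.875, -0.75) − 0.125·(-14.25, -6.75) = (-0.09375, 0.09375)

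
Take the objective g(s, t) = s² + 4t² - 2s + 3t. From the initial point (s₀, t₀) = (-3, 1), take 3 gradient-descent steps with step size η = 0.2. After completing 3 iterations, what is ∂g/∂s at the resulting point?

-1.728

∇g = (2s - 2, 8t + 3)
(s₁, t₁) = (-3, 1) − 0.2·(-8, 11) = (-1.4, -1.2)
(s₂, t₂) = (-1.4, -1.2) − 0.2·(-4.8, -6.6) = (-0.44, 0.12)
(s₃, t₃) = (-0.44, 0.12) − 0.2·(-2.88, 3.96) = (0.136, -0.672)
∂g/∂s at (0.136, -0.672) = -1.728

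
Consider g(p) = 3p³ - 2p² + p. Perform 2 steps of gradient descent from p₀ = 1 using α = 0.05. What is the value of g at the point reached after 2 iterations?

0.474957732125

g′(p) = 9p² - 4p + 1
Step 1: g′(1) = 6; p₁ = 1 − 0.05·6 = 0.7
Step 2: g′(0.7) = 2.61; p₂ = 0.7 − 0.05·2.61 = 0.5695
g(0.5695) = 0.474957732125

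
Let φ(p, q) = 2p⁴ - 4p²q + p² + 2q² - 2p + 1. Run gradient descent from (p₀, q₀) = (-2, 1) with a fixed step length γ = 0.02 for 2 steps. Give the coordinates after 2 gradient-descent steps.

(-0.90113792, 1.208512)

∇φ = (8p³ - 8pq + 2p - 2, -4p² + 4q)
Step 1: at (-2, 1), ∇φ = (-54, -12) → (-2, 1) − 0.02·(-54, -12) = (-0.92, 1.24)
Step 2: at (-0.92, 1.24), ∇φ = (-0.943104, 1.5744) → (-0.92, 1.24) − 0.02·(-0.943104, 1.5744) = (-0.90113792, 1.208512)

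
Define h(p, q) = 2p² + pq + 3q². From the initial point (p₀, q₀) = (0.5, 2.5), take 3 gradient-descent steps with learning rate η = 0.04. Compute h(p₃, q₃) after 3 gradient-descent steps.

∇h = (4p + q, p + 6q)
Step 1: at (0.5, 2.5), ∇h = (4.5, 15.5) → (0.5, 2.5) − 0.04·(4.5, 15.5) = (0.32, 1.88)
Step 2: at (0.32, 1.88), ∇h = (3.16, 11.6) → (0.32, 1.88) − 0.04·(3.16, 11.6) = (0.1936, 1.416)
Step 3: at (0.1936, 1.416), ∇h = (2.1904, 8.6896) → (0.1936, 1.416) − 0.04·(2.1904, 8.6896) = (0.105984, 1.068416)
h(0.105984, 1.068416) = 3.560238465024

3.560238465024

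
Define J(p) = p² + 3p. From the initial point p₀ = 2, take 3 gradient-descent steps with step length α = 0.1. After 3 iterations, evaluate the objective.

0.961264

J′(p) = 2p + 3
Step 1: J′(2) = 7; p₁ = 2 − 0.1·7 = 1.3
Step 2: J′(1.3) = 5.6; p₂ = 1.3 − 0.1·5.6 = 0.74
Step 3: J′(0.74) = 4.48; p₃ = 0.74 − 0.1·4.48 = 0.292
J(0.292) = 0.961264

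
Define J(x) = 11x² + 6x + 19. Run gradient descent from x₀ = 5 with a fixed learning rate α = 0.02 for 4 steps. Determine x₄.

0.24581888

J′(x) = 22x + 6
x₁ = 5 − 0.02·116 = 2.68
x₂ = 2.68 − 0.02·64.96 = 1.3808
x₃ = 1.3808 − 0.02·36.3776 = 0.653248
x₄ = 0.653248 − 0.02·20.371456 = 0.24581888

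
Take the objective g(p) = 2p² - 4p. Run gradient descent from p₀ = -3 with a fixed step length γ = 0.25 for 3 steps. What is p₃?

g′(p) = 4p - 4
p₁ = -3 − 0.25·(-16) = 1
p₂ = 1 − 0.25·0 = 1
p₃ = 1 − 0.25·0 = 1

1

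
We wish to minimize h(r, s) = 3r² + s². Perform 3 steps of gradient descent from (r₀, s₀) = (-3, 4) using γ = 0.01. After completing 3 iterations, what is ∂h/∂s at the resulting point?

7.529536

∇h = (6r, 2s)
Step 1: at (-3, 4), ∇h = (-18, 8) → (-3, 4) − 0.01·(-18, 8) = (-2.82, 3.92)
Step 2: at (-2.82, 3.92), ∇h = (-16.92, 7.84) → (-2.82, 3.92) − 0.01·(-16.92, 7.84) = (-2.6508, 3.8416)
Step 3: at (-2.6508, 3.8416), ∇h = (-15.9048, 7.6832) → (-2.6508, 3.8416) − 0.01·(-15.9048, 7.6832) = (-2.491752, 3.764768)
∂h/∂s at (-2.491752, 3.764768) = 7.529536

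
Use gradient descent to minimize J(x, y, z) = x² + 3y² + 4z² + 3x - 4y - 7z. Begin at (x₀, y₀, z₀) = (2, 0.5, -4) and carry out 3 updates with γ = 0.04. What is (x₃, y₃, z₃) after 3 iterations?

(1.225408, 0.593504, -0.657856)

∇J = (2x + 3, 6y - 4, 8z - 7)
(x₁, y₁, z₁) = (2, 0.5, -4) − 0.04·(7, -1, -39) = (1.72, 0.54, -2.44)
(x₂, y₂, z₂) = (1.72, 0.54, -2.44) − 0.04·(6.44, -0.76, -26.52) = (1.4624, 0.5704, -1.3792)
(x₃, y₃, z₃) = (1.4624, 0.5704, -1.3792) − 0.04·(5.9248, -0.5776, -18.0336) = (1.225408, 0.593504, -0.657856)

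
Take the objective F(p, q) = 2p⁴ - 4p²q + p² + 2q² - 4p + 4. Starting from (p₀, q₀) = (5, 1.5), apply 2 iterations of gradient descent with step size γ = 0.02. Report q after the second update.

∇F = (8p³ - 8pq + 2p - 4, -4p² + 4q)
Step 1: at (5, 1.5), ∇F = (946, -94) → (5, 1.5) − 0.02·(946, -94) = (-13.92, 3.38)
Step 2: at (-13.92, 3.38), ∇F = (-21233.269504, -761.5456) → (-13.92, 3.38) − 0.02·(-21233.269504, -761.5456) = (410.74539008, 18.610912)
q = 18.610912

18.610912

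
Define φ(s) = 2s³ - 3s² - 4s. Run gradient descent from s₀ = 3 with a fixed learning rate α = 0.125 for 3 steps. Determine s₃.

φ′(s) = 6s² - 6s - 4
Step 1: φ′(3) = 32; s₁ = 3 − 0.125·32 = -1
Step 2: φ′(-1) = 8; s₂ = -1 − 0.125·8 = -2
Step 3: φ′(-2) = 32; s₃ = -2 − 0.125·32 = -6

-6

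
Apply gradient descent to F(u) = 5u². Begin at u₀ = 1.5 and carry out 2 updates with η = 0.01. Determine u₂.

F′(u) = 10u
Step 1: F′(1.5) = 15; u₁ = 1.5 − 0.01·15 = 1.35
Step 2: F′(1.35) = 13.5; u₂ = 1.35 − 0.01·13.5 = 1.215

1.215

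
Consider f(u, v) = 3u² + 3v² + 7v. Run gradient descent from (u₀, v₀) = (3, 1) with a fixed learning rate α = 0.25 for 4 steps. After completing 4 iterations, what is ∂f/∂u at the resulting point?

1.125

∇f = (6u, 6v + 7)
Step 1: at (3, 1), ∇f = (18, 13) → (3, 1) − 0.25·(18, 13) = (-1.5, -2.25)
Step 2: at (-1.5, -2.25), ∇f = (-9, -6.5) → (-1.5, -2.25) − 0.25·(-9, -6.5) = (0.75, -0.625)
Step 3: at (0.75, -0.625), ∇f = (4.5, 3.25) → (0.75, -0.625) − 0.25·(4.5, 3.25) = (-0.375, -1.4375)
Step 4: at (-0.375, -1.4375), ∇f = (-2.25, -1.625) → (-0.375, -1.4375) − 0.25·(-2.25, -1.625) = (0.1875, -1.03125)
∂f/∂u at (0.1875, -1.03125) = 1.125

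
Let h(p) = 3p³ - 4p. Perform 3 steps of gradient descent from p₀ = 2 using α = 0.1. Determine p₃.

h′(p) = 9p² - 4
Step 1: h′(2) = 32; p₁ = 2 − 0.1·32 = -1.2
Step 2: h′(-1.2) = 8.96; p₂ = -1.2 − 0.1·8.96 = -2.096
Step 3: h′(-2.096) = 35.538944; p₃ = -2.096 − 0.1·35.538944 = -5.6498944

-5.6498944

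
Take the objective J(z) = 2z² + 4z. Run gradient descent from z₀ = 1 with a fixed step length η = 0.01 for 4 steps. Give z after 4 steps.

0.69869312

J′(z) = 4z + 4
z₁ = 1 − 0.01·8 = 0.92
z₂ = 0.92 − 0.01·7.68 = 0.8432
z₃ = 0.8432 − 0.01·7.3728 = 0.769472
z₄ = 0.769472 − 0.01·7.077888 = 0.69869312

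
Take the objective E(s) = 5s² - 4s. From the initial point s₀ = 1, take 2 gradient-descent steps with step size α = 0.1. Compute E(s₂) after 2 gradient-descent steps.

-0.8

E′(s) = 10s - 4
Step 1: E′(1) = 6; s₁ = 1 − 0.1·6 = 0.4
Step 2: E′(0.4) = 0; s₂ = 0.4 − 0.1·0 = 0.4
E(0.4) = -0.8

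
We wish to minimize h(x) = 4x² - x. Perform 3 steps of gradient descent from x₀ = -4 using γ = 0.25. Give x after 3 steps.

4.25

h′(x) = 8x - 1
Step 1: h′(-4) = -33; x₁ = -4 − 0.25·(-33) = 4.25
Step 2: h′(4.25) = 33; x₂ = 4.25 − 0.25·33 = -4
Step 3: h′(-4) = -33; x₃ = -4 − 0.25·(-33) = 4.25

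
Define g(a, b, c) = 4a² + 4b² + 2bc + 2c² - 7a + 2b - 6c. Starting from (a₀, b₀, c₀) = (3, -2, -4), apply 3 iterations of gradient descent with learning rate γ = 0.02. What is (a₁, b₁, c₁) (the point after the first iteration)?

(2.66, -1.56, -3.48)

∇g = (8a - 7, 8b + 2c + 2, 2b + 4c - 6)
(a₁, b₁, c₁) = (3, -2, -4) − 0.02·(17, -22, -26) = (2.66, -1.56, -3.48)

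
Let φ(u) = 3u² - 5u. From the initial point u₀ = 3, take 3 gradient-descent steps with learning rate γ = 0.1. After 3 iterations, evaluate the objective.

-2.025648

φ′(u) = 6u - 5
u₁ = 3 − 0.1·13 = 1.7
u₂ = 1.7 − 0.1·5.2 = 1.18
u₃ = 1.18 − 0.1·2.08 = 0.972
φ(0.972) = -2.025648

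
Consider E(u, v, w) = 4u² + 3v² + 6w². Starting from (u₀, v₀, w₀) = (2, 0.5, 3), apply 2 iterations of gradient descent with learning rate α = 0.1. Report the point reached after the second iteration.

(0.08, 0.08, 0.12)

∇E = (8u, 6v, 12w)
Step 1: at (2, 0.5, 3), ∇E = (16, 3, 36) → (2, 0.5, 3) − 0.1·(16, 3, 36) = (0.4, 0.2, -0.6)
Step 2: at (0.4, 0.2, -0.6), ∇E = (3.2, 1.2, -7.2) → (0.4, 0.2, -0.6) − 0.1·(3.2, 1.2, -7.2) = (0.08, 0.08, 0.12)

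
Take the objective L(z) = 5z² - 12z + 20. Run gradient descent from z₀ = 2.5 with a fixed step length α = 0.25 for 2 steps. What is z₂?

L′(z) = 10z - 12
z₁ = 2.5 − 0.25·13 = -0.75
z₂ = -0.75 − 0.25·(-19.5) = 4.125

4.125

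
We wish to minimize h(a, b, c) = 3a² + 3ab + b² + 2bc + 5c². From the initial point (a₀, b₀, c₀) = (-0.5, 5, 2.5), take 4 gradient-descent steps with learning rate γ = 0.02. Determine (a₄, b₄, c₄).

(-1.22268536, 4.19800144, 0.48254)

∇h = (6a + 3b, 3a + 2b + 2c, 2b + 10c)
(a₁, b₁, c₁) = (-0.5, 5, 2.5) − 0.02·(12, 13.5, 35) = (-0.74, 4.73, 1.8)
(a₂, b₂, c₂) = (-0.74, 4.73, 1.8) − 0.02·(9.75, 10.84, 27.46) = (-0.935, 4.5132, 1.2508)
(a₃, b₃, c₃) = (-0.935, 4.5132, 1.2508) − 0.02·(7.9296, 8.723, 21.5344) = (-1.093592, 4.33874, 0.820112)
(a₄, b₄, c₄) = (-1.093592, 4.33874, 0.820112) − 0.02·(6.454668, 7.036928, 16.8786) = (-1.22268536, 4.19800144, 0.48254)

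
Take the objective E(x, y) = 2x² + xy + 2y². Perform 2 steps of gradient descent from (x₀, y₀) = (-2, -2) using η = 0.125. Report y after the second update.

-0.28125

∇E = (4x + y, x + 4y)
Step 1: at (-2, -2), ∇E = (-10, -10) → (-2, -2) − 0.125·(-10, -10) = (-0.75, -0.75)
Step 2: at (-0.75, -0.75), ∇E = (-3.75, -3.75) → (-0.75, -0.75) − 0.125·(-3.75, -3.75) = (-0.28125, -0.28125)
y = -0.28125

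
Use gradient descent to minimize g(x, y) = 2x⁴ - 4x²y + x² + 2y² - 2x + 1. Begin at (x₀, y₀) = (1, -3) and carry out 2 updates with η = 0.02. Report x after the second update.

∇g = (8x³ - 8xy + 2x - 2, -4x² + 4y)
(x₁, y₁) = (1, -3) − 0.02·(32, -16) = (0.36, -2.68)
(x₂, y₂) = (0.36, -2.68) − 0.02·(6.811648, -11.2384) = (0.22376704, -2.455232)
x = 0.22376704

0.22376704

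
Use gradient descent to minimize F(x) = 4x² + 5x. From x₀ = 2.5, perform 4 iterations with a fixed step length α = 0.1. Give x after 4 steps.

-0.62

F′(x) = 8x + 5
Step 1: F′(2.5) = 25; x₁ = 2.5 − 0.1·25 = 0
Step 2: F′(0) = 5; x₂ = 0 − 0.1·5 = -0.5
Step 3: F′(-0.5) = 1; x₃ = -0.5 − 0.1·1 = -0.6
Step 4: F′(-0.6) = 0.2; x₄ = -0.6 − 0.1·0.2 = -0.62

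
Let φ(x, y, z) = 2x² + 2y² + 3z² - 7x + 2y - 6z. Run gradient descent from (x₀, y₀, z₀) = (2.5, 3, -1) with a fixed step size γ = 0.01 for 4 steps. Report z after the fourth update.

-0.56149792

∇φ = (4x - 7, 4y + 2, 6z - 6)
(x₁, y₁, z₁) = (2.5, 3, -1) − 0.01·(3, 14, -12) = (2.47, 2.86, -0.88)
(x₂, y₂, z₂) = (2.47, 2.86, -0.88) − 0.01·(2.88, 13.44, -11.28) = (2.4412, 2.7256, -0.7672)
(x₃, y₃, z₃) = (2.4412, 2.7256, -0.7672) − 0.01·(2.7648, 12.9024, -10.6032) = (2.413552, 2.596576, -0.661168)
(x₄, y₄, z₄) = (2.413552, 2.596576, -0.661168) − 0.01·(2.654208, 12.386304, -9.967008) = (2.38700992, 2.47271296, -0.56149792)
z = -0.56149792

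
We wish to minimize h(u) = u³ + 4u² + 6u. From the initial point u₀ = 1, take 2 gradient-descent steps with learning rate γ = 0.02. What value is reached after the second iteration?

h′(u) = 3u² + 8u + 6
u₁ = 1 − 0.02·17 = 0.66
u₂ = 0.66 − 0.02·12.5868 = 0.408264

0.408264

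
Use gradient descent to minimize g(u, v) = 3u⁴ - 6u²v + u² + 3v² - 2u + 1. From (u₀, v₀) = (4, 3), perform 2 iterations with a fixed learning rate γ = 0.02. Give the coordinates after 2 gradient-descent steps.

∇g = (12u³ - 12uv + 2u - 2, -6u² + 6v)
Step 1: at (4, 3), ∇g = (630, -78) → (4, 3) − 0.02·(630, -78) = (-8.6, 4.56)
Step 2: at (-8.6, 4.56), ∇g = (-7181.28, -416.4) → (-8.6, 4.56) − 0.02·(-7181.28, -416.4) = (135.0256, 12.888)

(135.0256, 12.888)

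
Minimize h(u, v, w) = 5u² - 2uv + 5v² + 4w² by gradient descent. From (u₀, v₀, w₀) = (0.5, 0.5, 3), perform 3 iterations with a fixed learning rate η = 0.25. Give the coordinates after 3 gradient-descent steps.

(-0.5, -0.5, -3)

∇h = (10u - 2v, -2u + 10v, 8w)
Step 1: at (0.5, 0.5, 3), ∇h = (4, 4, 24) → (0.5, 0.5, 3) − 0.25·(4, 4, 24) = (-0.5, -0.5, -3)
Step 2: at (-0.5, -0.5, -3), ∇h = (-4, -4, -24) → (-0.5, -0.5, -3) − 0.25·(-4, -4, -24) = (0.5, 0.5, 3)
Step 3: at (0.5, 0.5, 3), ∇h = (4, 4, 24) → (0.5, 0.5, 3) − 0.25·(4, 4, 24) = (-0.5, -0.5, -3)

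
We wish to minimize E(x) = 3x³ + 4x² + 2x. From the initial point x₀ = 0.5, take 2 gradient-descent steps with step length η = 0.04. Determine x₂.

E′(x) = 9x² + 8x + 2
x₁ = 0.5 − 0.04·8.25 = 0.17
x₂ = 0.17 − 0.04·3.6201 = 0.025196

0.025196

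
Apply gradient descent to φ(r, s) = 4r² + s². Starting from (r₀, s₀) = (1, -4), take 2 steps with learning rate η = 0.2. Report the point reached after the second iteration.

∇φ = (8r, 2s)
(r₁, s₁) = (1, -4) − 0.2·(8, -8) = (-0.6, -2.4)
(r₂, s₂) = (-0.6, -2.4) − 0.2·(-4.8, -4.8) = (0.36, -1.44)

(0.36, -1.44)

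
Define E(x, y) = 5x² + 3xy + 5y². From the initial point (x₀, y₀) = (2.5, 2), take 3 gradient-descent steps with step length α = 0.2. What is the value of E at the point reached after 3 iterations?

∇E = (10x + 3y, 3x + 10y)
Step 1: at (2.5, 2), ∇E = (31, 27.5) → (2.5, 2) − 0.2·(31, 27.5) = (-3.7, -3.5)
Step 2: at (-3.7, -3.5), ∇E = (-47.5, -46.1) → (-3.7, -3.5) − 0.2·(-47.5, -46.1) = (5.8, 5.72)
Step 3: at (5.8, 5.72), ∇E = (75.16, 74.6) → (5.8, 5.72) − 0.2·(75.16, 74.6) = (-9.232, -9.2)
E(-9.232, -9.2) = 1104.15232

1104.15232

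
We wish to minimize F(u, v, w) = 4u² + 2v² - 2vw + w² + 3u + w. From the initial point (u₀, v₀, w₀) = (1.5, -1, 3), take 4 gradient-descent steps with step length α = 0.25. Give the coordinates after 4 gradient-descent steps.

(1.5, 0.1875, 0.15625)

∇F = (8u + 3, 4v - 2w, -2v + 2w + 1)
(u₁, v₁, w₁) = (1.5, -1, 3) − 0.25·(15, -10, 9) = (-2.25, 1.5, 0.75)
(u₂, v₂, w₂) = (-2.25, 1.5, 0.75) − 0.25·(-15, 4.5, -0.5) = (1.5, 0.375, 0.875)
(u₃, v₃, w₃) = (1.5, 0.375, 0.875) − 0.25·(15, -0.25, 2) = (-2.25, 0.4375, 0.375)
(u₄, v₄, w₄) = (-2.25, 0.4375, 0.375) − 0.25·(-15, 1, 0.875) = (1.5, 0.1875, 0.15625)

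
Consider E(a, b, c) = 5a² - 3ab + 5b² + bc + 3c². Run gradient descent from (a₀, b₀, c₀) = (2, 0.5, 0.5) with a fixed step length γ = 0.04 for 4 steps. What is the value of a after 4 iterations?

0.36982272

∇E = (10a - 3b, -3a + 10b + c, b + 6c)
(a₁, b₁, c₁) = (2, 0.5, 0.5) − 0.04·(18.5, -0.5, 3.5) = (1.26, 0.52, 0.36)
(a₂, b₂, c₂) = (1.26, 0.52, 0.36) − 0.04·(11.04, 1.78, 2.68) = (0.8184, 0.4488, 0.2528)
(a₃, b₃, c₃) = (0.8184, 0.4488, 0.2528) − 0.04·(6.8376, 2.2856, 1.9656) = (0.544896, 0.357376, 0.174176)
(a₄, b₄, c₄) = (0.544896, 0.357376, 0.174176) − 0.04·(4.376832, 2.113248, 1.402432) = (0.36982272, 0.27284608, 0.11807872)
a = 0.36982272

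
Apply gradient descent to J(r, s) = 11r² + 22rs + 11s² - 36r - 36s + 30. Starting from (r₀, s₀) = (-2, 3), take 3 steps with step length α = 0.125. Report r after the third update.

27.3125

∇J = (22r + 22s - 36, 22r + 22s - 36)
Step 1: at (-2, 3), ∇J = (-14, -14) → (-2, 3) − 0.125·(-14, -14) = (-0.25, 4.75)
Step 2: at (-0.25, 4.75), ∇J = (63, 63) → (-0.25, 4.75) − 0.125·(63, 63) = (-8.125, -3.125)
Step 3: at (-8.125, -3.125), ∇J = (-283.5, -283.5) → (-8.125, -3.125) − 0.125·(-283.5, -283.5) = (27.3125, 32.3125)
r = 27.3125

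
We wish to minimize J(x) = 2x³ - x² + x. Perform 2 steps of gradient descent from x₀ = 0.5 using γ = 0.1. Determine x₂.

0.2465

J′(x) = 6x² - 2x + 1
x₁ = 0.5 − 0.1·1.5 = 0.35
x₂ = 0.35 − 0.1·1.035 = 0.2465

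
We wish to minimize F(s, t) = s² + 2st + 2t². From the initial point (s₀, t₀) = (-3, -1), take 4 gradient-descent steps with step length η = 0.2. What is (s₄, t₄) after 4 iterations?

∇F = (2s + 2t, 2s + 4t)
Step 1: at (-3, -1), ∇F = (-8, -10) → (-3, -1) − 0.2·(-8, -10) = (-1.4, 1)
Step 2: at (-1.4, 1), ∇F = (-0.8, 1.2) → (-1.4, 1) − 0.2·(-0.8, 1.2) = (-1.24, 0.76)
Step 3: at (-1.24, 0.76), ∇F = (-0.96, 0.56) → (-1.24, 0.76) − 0.2·(-0.96, 0.56) = (-1.048, 0.648)
Step 4: at (-1.048, 0.648), ∇F = (-0.8, 0.496) → (-1.048, 0.648) − 0.2·(-0.8, 0.496) = (-0.888, 0.5488)

(-0.888, 0.5488)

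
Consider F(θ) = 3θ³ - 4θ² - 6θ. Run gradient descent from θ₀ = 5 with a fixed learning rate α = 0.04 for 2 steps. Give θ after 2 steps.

-4.290816

F′(θ) = 9θ² - 8θ - 6
Step 1: F′(5) = 179; θ₁ = 5 − 0.04·179 = -2.16
Step 2: F′(-2.16) = 53.2704; θ₂ = -2.16 − 0.04·53.2704 = -4.290816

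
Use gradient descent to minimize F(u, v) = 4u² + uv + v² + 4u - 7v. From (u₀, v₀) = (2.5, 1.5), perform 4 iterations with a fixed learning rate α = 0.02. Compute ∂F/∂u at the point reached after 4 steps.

∇F = (8u + v + 4, u + 2v - 7)
(u₁, v₁) = (2.5, 1.5) − 0.02·(25.5, -1.5) = (1.99, 1.53)
(u₂, v₂) = (1.99, 1.53) − 0.02·(21.45, -1.95) = (1.561, 1.569)
(u₃, v₃) = (1.561, 1.569) − 0.02·(18.057, -2.301) = (1.19986, 1.61502)
(u₄, v₄) = (1.19986, 1.61502) − 0.02·(15.2139, -2.5701) = (0.895582, 1.666422)
∂F/∂u at (0.895582, 1.666422) = 12.831078

12.831078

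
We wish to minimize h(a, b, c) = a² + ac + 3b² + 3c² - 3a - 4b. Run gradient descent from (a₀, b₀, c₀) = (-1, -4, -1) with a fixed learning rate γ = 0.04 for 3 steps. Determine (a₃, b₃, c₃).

∇h = (2a + c - 3, 6b - 4, a + 6c)
(a₁, b₁, c₁) = (-1, -4, -1) − 0.04·(-6, -28, -7) = (-0.76, -2.88, -0.72)
(a₂, b₂, c₂) = (-0.76, -2.88, -0.72) − 0.04·(-5.24, -21.28, -5.08) = (-0.5504, -2.0288, -0.5168)
(a₃, b₃, c₃) = (-0.5504, -2.0288, -0.5168) − 0.04·(-4.6176, -16.1728, -3.6512) = (-0.365696, -1.381888, -0.370752)

(-0.365696, -1.381888, -0.370752)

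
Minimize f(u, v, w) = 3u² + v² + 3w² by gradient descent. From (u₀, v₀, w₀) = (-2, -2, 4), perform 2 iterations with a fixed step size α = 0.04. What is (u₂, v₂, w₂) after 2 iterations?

(-1.1552, -1.6928, 2.3104)

∇f = (6u, 2v, 6w)
(u₁, v₁, w₁) = (-2, -2, 4) − 0.04·(-12, -4, 24) = (-1.52, -1.84, 3.04)
(u₂, v₂, w₂) = (-1.52, -1.84, 3.04) − 0.04·(-9.12, -3.68, 18.24) = (-1.1552, -1.6928, 2.3104)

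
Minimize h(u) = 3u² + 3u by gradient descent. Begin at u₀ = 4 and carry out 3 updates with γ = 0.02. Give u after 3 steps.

h′(u) = 6u + 3
u₁ = 4 − 0.02·27 = 3.46
u₂ = 3.46 − 0.02·23.76 = 2.9848
u₃ = 2.9848 − 0.02·20.9088 = 2.566624

2.566624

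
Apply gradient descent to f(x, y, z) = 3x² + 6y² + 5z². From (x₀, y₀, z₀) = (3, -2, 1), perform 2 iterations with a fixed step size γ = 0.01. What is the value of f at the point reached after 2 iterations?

∇f = (6x, 12y, 10z)
Step 1: at (3, -2, 1), ∇f = (18, -24, 10) → (3, -2, 1) − 0.01·(18, -24, 10) = (2.82, -1.76, 0.9)
Step 2: at (2.82, -1.76, 0.9), ∇f = (16.92, -21.12, 9) → (2.82, -1.76, 0.9) − 0.01·(16.92, -21.12, 9) = (2.6508, -1.5488, 0.81)
f(2.6508, -1.5488, 0.81) = 38.75341056

38.75341056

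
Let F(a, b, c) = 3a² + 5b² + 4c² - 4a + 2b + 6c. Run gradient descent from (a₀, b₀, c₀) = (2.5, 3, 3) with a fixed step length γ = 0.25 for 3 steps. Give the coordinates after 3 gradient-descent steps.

(0.4375, -11, -4.5)

∇F = (6a - 4, 10b + 2, 8c + 6)
Step 1: at (2.5, 3, 3), ∇F = (11, 32, 30) → (2.5, 3, 3) − 0.25·(11, 32, 30) = (-0.25, -5, -4.5)
Step 2: at (-0.25, -5, -4.5), ∇F = (-5.5, -48, -30) → (-0.25, -5, -4.5) − 0.25·(-5.5, -48, -30) = (1.125, 7, 3)
Step 3: at (1.125, 7, 3), ∇F = (2.75, 72, 30) → (1.125, 7, 3) − 0.25·(2.75, 72, 30) = (0.4375, -11, -4.5)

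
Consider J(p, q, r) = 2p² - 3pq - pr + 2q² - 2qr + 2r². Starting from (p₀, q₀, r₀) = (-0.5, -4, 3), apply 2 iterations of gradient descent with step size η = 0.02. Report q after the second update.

-3.2376

∇J = (4p - 3q - r, -3p + 4q - 2r, -p - 2q + 4r)
(p₁, q₁, r₁) = (-0.5, -4, 3) − 0.02·(7, -20.5, 20.5) = (-0.64, -3.59, 2.59)
(p₂, q₂, r₂) = (-0.64, -3.59, 2.59) − 0.02·(5.62, -17.62, 18.18) = (-0.7524, -3.2376, 2.2264)
q = -3.2376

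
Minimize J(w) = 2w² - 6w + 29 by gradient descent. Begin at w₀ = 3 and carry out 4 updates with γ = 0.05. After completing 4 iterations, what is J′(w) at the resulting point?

J′(w) = 4w - 6
Step 1: J′(3) = 6; w₁ = 3 − 0.05·6 = 2.7
Step 2: J′(2.7) = 4.8; w₂ = 2.7 − 0.05·4.8 = 2.46
Step 3: J′(2.46) = 3.84; w₃ = 2.46 − 0.05·3.84 = 2.268
Step 4: J′(2.268) = 3.072; w₄ = 2.268 − 0.05·3.072 = 2.1144
J′(w) at (2.1144) = 2.4576

2.4576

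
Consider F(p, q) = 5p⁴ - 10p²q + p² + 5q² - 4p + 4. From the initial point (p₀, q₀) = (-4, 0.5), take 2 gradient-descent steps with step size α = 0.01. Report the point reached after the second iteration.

∇F = (20p³ - 20pq + 2p - 4, -10p² + 10q)
Step 1: at (-4, 0.5), ∇F = (-1252, -155) → (-4, 0.5) − 0.01·(-1252, -155) = (8.52, 2.05)
Step 2: at (8.52, 2.05), ∇F = (12033.12416, -705.404) → (8.52, 2.05) − 0.01·(12033.12416, -705.404) = (-111.8112416, 9.10404)

(-111.8112416, 9.10404)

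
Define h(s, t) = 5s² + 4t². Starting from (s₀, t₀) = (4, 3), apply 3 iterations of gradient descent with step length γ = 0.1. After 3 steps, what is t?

∇h = (10s, 8t)
Step 1: at (4, 3), ∇h = (40, 24) → (4, 3) − 0.1·(40, 24) = (0, 0.6)
Step 2: at (0, 0.6), ∇h = (0, 4.8) → (0, 0.6) − 0.1·(0, 4.8) = (0, 0.12)
Step 3: at (0, 0.12), ∇h = (0, 0.96) → (0, 0.12) − 0.1·(0, 0.96) = (0, 0.024)
t = 0.024

0.024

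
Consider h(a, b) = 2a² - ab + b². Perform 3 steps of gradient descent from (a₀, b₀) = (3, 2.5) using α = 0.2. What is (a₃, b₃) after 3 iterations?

(0.424, 1.016)

∇h = (4a - b, -a + 2b)
Step 1: at (3, 2.5), ∇h = (9.5, 2) → (3, 2.5) − 0.2·(9.5, 2) = (1.1, 2.1)
Step 2: at (1.1, 2.1), ∇h = (2.3, 3.1) → (1.1, 2.1) − 0.2·(2.3, 3.1) = (0.64, 1.48)
Step 3: at (0.64, 1.48), ∇h = (1.08, 2.32) → (0.64, 1.48) − 0.2·(1.08, 2.32) = (0.424, 1.016)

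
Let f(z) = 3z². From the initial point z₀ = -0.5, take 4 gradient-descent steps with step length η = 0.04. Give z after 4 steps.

-0.16681088

f′(z) = 6z
Step 1: f′(-0.5) = -3; z₁ = -0.5 − 0.04·(-3) = -0.38
Step 2: f′(-0.38) = -2.28; z₂ = -0.38 − 0.04·(-2.28) = -0.2888
Step 3: f′(-0.2888) = -1.7328; z₃ = -0.2888 − 0.04·(-1.7328) = -0.219488
Step 4: f′(-0.219488) = -1.316928; z₄ = -0.219488 − 0.04·(-1.316928) = -0.16681088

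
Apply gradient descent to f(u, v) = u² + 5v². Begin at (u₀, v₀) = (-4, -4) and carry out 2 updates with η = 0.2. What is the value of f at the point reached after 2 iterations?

82.0736

∇f = (2u, 10v)
Step 1: at (-4, -4), ∇f = (-8, -40) → (-4, -4) − 0.2·(-8, -40) = (-2.4, 4)
Step 2: at (-2.4, 4), ∇f = (-4.8, 40) → (-2.4, 4) − 0.2·(-4.8, 40) = (-1.44, -4)
f(-1.44, -4) = 82.0736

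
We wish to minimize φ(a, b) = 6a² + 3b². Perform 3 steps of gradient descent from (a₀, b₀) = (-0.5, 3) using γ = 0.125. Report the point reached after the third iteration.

(0.0625, 0.046875)

∇φ = (12a, 6b)
Step 1: at (-0.5, 3), ∇φ = (-6, 18) → (-0.5, 3) − 0.125·(-6, 18) = (0.25, 0.75)
Step 2: at (0.25, 0.75), ∇φ = (3, 4.5) → (0.25, 0.75) − 0.125·(3, 4.5) = (-0.125, 0.1875)
Step 3: at (-0.125, 0.1875), ∇φ = (-1.5, 1.125) → (-0.125, 0.1875) − 0.125·(-1.5, 1.125) = (0.0625, 0.046875)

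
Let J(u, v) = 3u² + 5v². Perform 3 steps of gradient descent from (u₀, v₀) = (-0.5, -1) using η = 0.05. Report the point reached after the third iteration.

∇J = (6u, 10v)
Step 1: at (-0.5, -1), ∇J = (-3, -10) → (-0.5, -1) − 0.05·(-3, -10) = (-0.35, -0.5)
Step 2: at (-0.35, -0.5), ∇J = (-2.1, -5) → (-0.35, -0.5) − 0.05·(-2.1, -5) = (-0.245, -0.25)
Step 3: at (-0.245, -0.25), ∇J = (-1.47, -2.5) → (-0.245, -0.25) − 0.05·(-1.47, -2.5) = (-0.1715, -0.125)

(-0.1715, -0.125)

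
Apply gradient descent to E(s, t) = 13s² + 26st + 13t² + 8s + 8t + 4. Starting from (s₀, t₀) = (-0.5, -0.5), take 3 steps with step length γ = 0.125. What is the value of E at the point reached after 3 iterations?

∇E = (26s + 26t + 8, 26s + 26t + 8)
(s₁, t₁) = (-0.5, -0.5) − 0.125·(-18, -18) = (1.75, 1.75)
(s₂, t₂) = (1.75, 1.75) − 0.125·(99, 99) = (-10.625, -10.625)
(s₃, t₃) = (-10.625, -10.625) − 0.125·(-544.5, -544.5) = (57.4375, 57.4375)
E(57.4375, 57.4375) = 172474.453125

172474.453125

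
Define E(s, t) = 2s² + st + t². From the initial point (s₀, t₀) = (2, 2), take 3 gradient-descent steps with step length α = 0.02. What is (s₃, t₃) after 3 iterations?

(1.453552, 1.66568)

∇E = (4s + t, s + 2t)
(s₁, t₁) = (2, 2) − 0.02·(10, 6) = (1.8, 1.88)
(s₂, t₂) = (1.8, 1.88) − 0.02·(9.08, 5.56) = (1.6184, 1.7688)
(s₃, t₃) = (1.6184, 1.7688) − 0.02·(8.2424, 5.156) = (1.453552, 1.66568)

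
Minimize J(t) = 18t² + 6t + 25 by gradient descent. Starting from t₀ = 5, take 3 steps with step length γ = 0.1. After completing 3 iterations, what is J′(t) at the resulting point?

J′(t) = 36t + 6
t₁ = 5 − 0.1·186 = -13.6
t₂ = -13.6 − 0.1·(-483.6) = 34.76
t₃ = 34.76 − 0.1·1257.36 = -90.976
J′(t) at (-90.976) = -3269.136

-3269.136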